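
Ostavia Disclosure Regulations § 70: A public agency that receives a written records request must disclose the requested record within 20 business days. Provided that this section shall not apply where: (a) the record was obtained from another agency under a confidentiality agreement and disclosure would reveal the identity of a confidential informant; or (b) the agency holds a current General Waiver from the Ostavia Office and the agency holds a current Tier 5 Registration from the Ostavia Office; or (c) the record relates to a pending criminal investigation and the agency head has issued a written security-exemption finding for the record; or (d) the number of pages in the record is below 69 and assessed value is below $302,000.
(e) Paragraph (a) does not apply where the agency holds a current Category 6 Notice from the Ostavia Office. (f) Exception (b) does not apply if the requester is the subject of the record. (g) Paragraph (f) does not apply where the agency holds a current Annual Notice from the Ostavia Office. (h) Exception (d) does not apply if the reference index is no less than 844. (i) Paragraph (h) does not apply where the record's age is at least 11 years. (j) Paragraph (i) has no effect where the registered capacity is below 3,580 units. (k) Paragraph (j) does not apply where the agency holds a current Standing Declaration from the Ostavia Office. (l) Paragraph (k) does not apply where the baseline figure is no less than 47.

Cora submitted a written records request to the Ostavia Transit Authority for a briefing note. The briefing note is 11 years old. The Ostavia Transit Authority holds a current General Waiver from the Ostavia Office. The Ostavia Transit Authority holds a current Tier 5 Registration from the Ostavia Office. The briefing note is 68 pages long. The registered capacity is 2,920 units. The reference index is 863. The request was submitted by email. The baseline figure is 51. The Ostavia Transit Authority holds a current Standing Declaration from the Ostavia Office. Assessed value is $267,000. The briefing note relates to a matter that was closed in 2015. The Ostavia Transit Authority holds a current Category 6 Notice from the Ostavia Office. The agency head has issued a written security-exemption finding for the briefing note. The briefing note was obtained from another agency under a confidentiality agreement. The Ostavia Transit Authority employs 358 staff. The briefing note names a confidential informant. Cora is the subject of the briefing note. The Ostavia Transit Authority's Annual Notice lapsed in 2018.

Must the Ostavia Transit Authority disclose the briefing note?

All of (a)'s requirements are met (the briefing note was obtained under a confidentiality agreement; the briefing note names a confidential informant). However, paragraph (e) must be considered: (e) is engaged — a current Category 6 Notice is held. (a) is therefore removed.
Exception (b) is satisfied on its face — a current General Waiver is held; a current Tier 5 Registration is held. However, paragraphs (f)–(g) must be considered: (f) operates against (b): Cora is the subject of the briefing note. (g) is inapplicable (no current Annual Notice is held), so (f) stands. (b) is therefore removed.
Exception (c) requires that the record relates to a pending criminal investigation; but the briefing note relates to a closed matter, so (c) is unavailable.
Exception (d)'s conditions are all satisfied: the number of pages in the record is 68, below the 69 limit; assessed value is $267,000, below the $302,000 limit. But: (h) operates against (d): the reference index is 863, meeting the 844 threshold. (i) would limit (h) — the record's age is 11 years, meeting the 11 years threshold — but (j) sets (i) aside: (j) is triggered — the registered capacity is 2,920 units, below the 3,580 units limit. (k) operates (a current Standing Declaration is held), but yields to (l): (l) operates — the baseline figure is 51, meeting the 47 threshold. So (d) is unavailable.
None of the exceptions is available; § 70 applies in full.

Yes — the Ostavia Transit Authority must disclose the briefing note.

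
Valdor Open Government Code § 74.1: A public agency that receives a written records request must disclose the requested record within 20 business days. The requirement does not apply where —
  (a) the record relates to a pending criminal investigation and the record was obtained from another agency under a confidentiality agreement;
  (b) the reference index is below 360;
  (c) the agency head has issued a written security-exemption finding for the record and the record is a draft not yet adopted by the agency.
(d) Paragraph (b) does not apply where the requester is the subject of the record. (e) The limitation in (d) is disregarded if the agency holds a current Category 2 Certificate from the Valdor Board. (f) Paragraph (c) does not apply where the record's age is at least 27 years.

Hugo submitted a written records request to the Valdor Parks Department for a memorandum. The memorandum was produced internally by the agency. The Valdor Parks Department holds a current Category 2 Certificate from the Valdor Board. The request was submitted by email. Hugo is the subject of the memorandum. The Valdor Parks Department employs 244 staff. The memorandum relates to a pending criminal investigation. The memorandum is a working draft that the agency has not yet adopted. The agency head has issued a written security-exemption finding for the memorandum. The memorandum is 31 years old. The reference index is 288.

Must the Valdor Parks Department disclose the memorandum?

No — exception (b) applies; the Valdor Parks Department is not required to disclose the memorandum.

Exception (a) requires that the record was obtained from another agency under a confidentiality agreement; but the memorandum was produced internally, so (a) is unavailable.
Exception (b)'s conditions are all satisfied: the reference index is 288, below the 360 limit. Under paragraphs (d)–(e): (d) applies (Hugo is the subject of the memorandum), but is set aside by (e): (e) operates against (d): a current Category 2 Certificate is held. So (b) applies.
Exception (c)'s conditions are all satisfied: a written security-exemption finding has been issued; the memorandum is an unadopted draft. However, paragraph (f) must be considered: (f) applies — the record's age is 31 years, meeting the 27 years threshold. Exception (c) does not apply.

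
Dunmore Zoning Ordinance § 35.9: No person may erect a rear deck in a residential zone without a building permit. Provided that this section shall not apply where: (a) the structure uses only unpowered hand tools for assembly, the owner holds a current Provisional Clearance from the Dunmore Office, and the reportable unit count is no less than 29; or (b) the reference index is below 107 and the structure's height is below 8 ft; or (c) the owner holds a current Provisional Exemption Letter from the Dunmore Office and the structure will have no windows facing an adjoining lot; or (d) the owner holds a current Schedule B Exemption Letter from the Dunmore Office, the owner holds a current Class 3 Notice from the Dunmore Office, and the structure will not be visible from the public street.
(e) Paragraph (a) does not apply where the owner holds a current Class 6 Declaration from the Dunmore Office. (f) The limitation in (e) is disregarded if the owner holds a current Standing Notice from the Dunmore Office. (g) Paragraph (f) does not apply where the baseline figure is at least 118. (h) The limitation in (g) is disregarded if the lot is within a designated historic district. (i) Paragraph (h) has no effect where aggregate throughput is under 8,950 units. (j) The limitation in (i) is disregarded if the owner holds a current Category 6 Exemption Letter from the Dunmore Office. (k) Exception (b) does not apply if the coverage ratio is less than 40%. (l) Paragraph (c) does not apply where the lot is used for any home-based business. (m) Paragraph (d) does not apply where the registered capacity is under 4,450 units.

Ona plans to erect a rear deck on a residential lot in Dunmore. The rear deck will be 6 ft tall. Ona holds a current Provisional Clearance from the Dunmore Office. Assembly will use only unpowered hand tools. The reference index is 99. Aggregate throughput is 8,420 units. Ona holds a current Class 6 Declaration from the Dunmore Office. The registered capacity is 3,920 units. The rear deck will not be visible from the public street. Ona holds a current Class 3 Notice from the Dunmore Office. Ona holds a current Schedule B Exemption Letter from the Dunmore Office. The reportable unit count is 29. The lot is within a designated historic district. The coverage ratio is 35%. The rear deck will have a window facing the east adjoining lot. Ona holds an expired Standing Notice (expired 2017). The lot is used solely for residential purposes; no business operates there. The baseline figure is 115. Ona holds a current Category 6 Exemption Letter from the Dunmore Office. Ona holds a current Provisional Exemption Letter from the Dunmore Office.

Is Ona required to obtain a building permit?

All of (a)'s requirements are met (assembly uses only hand tools; a current Provisional Clearance is held; the reportable unit count is 29, meeting the 29 threshold). However, paragraphs (e)–(j) must be considered: (e) operates against (a): a current Class 6 Declaration is held. (f) is not engaged (there is no Standing Notice in force), so (e) stands. Exception (a) does not apply.
All of (b)'s requirements are met (the reference index is 99, below the 107 limit; the structure's height is 6 ft, below the 8 ft limit). Turning to paragraph (k): (k) is engaged — the coverage ratio is 35%, less than the 40% limit. So (b) is unavailable.
Exception (c) requires that the structure will have no windows facing an adjoining lot; but a window faces an adjoining lot, so (c) is unavailable.
Exception (d) is satisfied on its face — a current Schedule B Exemption Letter is held; a current Class 3 Notice is held; the structure will not be visible from the street. However, paragraph (m) must be considered: (m) operates against (d): the registered capacity is 3,920 units, under the 4,450 units limit. So (d) is unavailable.
No exception applies. The general rule governs.

Yes — Ona must obtain a building permit.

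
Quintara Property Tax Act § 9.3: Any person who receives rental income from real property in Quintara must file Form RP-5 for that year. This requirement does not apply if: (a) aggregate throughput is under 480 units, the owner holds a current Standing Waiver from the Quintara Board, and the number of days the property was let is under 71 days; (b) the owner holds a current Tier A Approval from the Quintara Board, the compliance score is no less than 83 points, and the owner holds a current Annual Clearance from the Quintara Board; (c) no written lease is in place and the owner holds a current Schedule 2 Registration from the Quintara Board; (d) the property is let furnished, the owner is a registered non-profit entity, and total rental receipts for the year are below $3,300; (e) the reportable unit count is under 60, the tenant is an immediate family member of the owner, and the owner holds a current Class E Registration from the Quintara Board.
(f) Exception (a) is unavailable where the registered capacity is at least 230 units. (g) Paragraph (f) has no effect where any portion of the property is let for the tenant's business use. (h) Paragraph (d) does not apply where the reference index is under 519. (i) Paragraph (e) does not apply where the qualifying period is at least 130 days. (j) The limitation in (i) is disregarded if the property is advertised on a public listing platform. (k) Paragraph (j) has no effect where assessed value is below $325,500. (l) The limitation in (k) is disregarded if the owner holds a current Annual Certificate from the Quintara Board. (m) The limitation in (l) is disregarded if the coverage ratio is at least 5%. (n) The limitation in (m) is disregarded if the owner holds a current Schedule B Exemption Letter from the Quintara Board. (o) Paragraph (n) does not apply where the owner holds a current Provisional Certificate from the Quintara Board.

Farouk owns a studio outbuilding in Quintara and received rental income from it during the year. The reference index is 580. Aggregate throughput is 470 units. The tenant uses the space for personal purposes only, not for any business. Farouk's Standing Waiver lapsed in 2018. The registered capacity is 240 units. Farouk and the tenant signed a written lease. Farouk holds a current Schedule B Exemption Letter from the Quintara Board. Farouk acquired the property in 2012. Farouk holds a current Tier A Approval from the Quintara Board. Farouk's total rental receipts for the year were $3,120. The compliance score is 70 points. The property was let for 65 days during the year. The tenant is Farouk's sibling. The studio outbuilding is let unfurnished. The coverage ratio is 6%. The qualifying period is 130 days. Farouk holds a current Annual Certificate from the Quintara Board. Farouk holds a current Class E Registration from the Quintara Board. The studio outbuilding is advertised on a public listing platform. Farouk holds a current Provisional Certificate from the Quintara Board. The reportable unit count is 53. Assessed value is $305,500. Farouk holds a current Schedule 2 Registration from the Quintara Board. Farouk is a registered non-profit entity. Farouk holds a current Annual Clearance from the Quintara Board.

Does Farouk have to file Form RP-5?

Exception (a) does not apply: the Standing Waiver is not current.
Exception (b) does not apply: the compliance score is 70 points, short of 83 points.
Exception (c) fails — a written lease is in place.
Exception (d) does not apply: the property is let unfurnished.
Exception (e)'s conditions are all satisfied: the reportable unit count is 53, under the 60 limit; the tenant is an immediate family member; a current Class E Registration is held. However, paragraphs (i)–(o) must be considered: (i) operates against (e): the qualifying period is 130 days, meeting the 130 days threshold. (j) is triggered (the property is publicly advertised), but is itself disapplied by (k): (k) operates — assessed value is $305,500, below the $325,500 limit. (l) would limit (k) — a current Annual Certificate is held — but (m) sets (l) aside: (m) applies — the coverage ratio is 6%, meeting the 5% threshold. (n) applies (a current Schedule B Exemption Letter is held), but is itself disapplied by (o): (o) operates against (n): a current Provisional Certificate is held. Exception (e) does not apply.
No exception is made out. Farouk falls within the general rule.

Yes — Farouk must file Form RP-5.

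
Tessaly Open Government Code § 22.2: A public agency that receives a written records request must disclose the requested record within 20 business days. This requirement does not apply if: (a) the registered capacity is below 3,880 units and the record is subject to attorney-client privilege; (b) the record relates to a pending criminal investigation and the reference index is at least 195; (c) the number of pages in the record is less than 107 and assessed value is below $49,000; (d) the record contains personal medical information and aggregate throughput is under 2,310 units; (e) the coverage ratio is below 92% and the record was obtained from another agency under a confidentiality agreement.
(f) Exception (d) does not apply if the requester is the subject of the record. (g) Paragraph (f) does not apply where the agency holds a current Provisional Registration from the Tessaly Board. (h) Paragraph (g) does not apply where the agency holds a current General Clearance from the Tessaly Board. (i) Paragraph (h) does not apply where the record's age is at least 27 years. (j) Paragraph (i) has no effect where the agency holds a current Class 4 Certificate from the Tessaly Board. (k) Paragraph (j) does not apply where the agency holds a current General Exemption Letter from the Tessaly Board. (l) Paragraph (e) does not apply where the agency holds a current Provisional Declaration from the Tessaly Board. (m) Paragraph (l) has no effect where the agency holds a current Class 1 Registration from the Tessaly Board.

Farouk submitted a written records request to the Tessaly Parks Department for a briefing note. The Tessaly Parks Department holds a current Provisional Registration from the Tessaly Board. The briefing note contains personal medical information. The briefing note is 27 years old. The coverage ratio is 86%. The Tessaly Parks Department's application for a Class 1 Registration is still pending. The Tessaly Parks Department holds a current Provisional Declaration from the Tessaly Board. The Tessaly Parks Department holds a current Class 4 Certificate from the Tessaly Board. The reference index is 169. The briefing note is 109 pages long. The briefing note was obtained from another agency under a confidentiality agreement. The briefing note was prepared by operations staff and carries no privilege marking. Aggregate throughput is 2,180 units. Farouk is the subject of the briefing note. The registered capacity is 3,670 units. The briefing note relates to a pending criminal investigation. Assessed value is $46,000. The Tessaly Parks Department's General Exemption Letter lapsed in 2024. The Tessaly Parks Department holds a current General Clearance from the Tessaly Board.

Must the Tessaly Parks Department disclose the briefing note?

Yes — the Tessaly Parks Department must disclose the briefing note.

Exception (a) does not apply: the briefing note carries no privilege marking.
Exception (b) requires that the reference index is at least 195; but the reference index is 169, short of 195, so (b) is unavailable.
Exception (c) does not apply: the number of pages in the record is 109, not less than 107.
Exception (d) is satisfied on its face — the briefing note contains personal medical information; aggregate throughput is 2,180 units, under the 2,310 units limit. However, paragraphs (f)–(k) must be considered: (f) operates against (d): Farouk is the subject of the briefing note. (g) applies (a current Provisional Registration is held), but is set aside by (h): (h) operates against (g): a current General Clearance is held. (i) operates (the record's age is 27 years, meeting the 27 years threshold), but is itself disapplied by (j): (j) operates against (i): a current Class 4 Certificate is held. (k), which would lift (j), is not engaged — no current General Exemption Letter is held. So (d) is unavailable.
Exception (e): the coverage ratio is 86%, below the 92% limit; the briefing note was obtained under a confidentiality agreement — every condition holds. Turning to paragraphs (l)–(m): (l) operates against (e): a current Provisional Declaration is held. (m) is not triggered (there is no Class 1 Registration in force), so (l) stands. So (e) is unavailable.
No exception is made out. the Tessaly Parks Department falls within the general rule.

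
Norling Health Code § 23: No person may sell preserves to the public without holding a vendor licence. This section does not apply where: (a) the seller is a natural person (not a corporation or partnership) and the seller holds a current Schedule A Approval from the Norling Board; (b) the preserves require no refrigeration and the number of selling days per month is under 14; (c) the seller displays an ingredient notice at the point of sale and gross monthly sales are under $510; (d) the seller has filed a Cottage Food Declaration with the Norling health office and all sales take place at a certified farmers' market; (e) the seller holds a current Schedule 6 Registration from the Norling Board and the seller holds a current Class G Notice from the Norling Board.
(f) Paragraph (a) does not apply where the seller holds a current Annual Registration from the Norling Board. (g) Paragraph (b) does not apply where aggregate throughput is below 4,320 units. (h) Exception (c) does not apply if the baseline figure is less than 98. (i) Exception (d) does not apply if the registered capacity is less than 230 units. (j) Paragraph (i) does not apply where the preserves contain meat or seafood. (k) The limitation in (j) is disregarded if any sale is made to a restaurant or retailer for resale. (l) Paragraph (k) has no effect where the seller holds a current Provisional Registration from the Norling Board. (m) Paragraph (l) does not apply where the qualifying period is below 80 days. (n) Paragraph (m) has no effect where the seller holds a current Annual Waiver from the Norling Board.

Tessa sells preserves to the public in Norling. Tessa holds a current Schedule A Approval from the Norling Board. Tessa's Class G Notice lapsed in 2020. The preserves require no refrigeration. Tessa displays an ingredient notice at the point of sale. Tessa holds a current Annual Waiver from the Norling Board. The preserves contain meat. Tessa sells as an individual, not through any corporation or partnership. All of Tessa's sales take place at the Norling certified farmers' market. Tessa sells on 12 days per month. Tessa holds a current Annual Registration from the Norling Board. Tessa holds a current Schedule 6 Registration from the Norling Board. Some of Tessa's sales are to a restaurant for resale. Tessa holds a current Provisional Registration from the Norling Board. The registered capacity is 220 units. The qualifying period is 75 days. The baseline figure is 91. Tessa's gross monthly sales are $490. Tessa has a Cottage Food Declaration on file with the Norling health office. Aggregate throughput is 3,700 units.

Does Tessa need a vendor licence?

No — exception (d) applies; Tessa is not required to hold a vendor licence.

Exception (a)'s conditions are all satisfied: the seller is a natural person; a current Schedule A Approval is held. However, paragraph (f) must be considered: (f) operates against (a): a current Annual Registration is held. (a) is therefore removed.
Exception (b) is satisfied on its face — the preserves are shelf-stable; the number of selling days per month is 12, under the 14 limit. Turning to paragraph (g): (g) operates against (b): aggregate throughput is 3,700 units, below the 4,320 units limit. (b) is therefore removed.
Exception (c)'s conditions are all satisfied: an ingredient notice is displayed; gross monthly sales are $490, under the $510 limit. Turning to paragraph (h): (h) is engaged — the baseline figure is 91, less than the 98 limit. (c) is therefore removed.
Exception (d): a Cottage Food Declaration is on file; all sales are at a certified farmers' market — every condition holds. Under paragraphs (i)–(n): (i) would limit (d) — the registered capacity is 220 units, less than the 230 units limit — but (j) sets (i) aside: (j) operates against (i): the preserves contain meat. (k) applies (some sales are to a restaurant for resale), but is itself disapplied by (l): (l) operates — a current Provisional Registration is held. (m) would limit (l) — the qualifying period is 75 days, below the 80 days limit — but (n) sets (m) aside: (n) operates against (m): a current Annual Waiver is held. Exception (d) stands.
Exception (e) requires that the seller holds a current Class G Notice from the Norling Board; but no current Class G Notice is held, so (e) is unavailable.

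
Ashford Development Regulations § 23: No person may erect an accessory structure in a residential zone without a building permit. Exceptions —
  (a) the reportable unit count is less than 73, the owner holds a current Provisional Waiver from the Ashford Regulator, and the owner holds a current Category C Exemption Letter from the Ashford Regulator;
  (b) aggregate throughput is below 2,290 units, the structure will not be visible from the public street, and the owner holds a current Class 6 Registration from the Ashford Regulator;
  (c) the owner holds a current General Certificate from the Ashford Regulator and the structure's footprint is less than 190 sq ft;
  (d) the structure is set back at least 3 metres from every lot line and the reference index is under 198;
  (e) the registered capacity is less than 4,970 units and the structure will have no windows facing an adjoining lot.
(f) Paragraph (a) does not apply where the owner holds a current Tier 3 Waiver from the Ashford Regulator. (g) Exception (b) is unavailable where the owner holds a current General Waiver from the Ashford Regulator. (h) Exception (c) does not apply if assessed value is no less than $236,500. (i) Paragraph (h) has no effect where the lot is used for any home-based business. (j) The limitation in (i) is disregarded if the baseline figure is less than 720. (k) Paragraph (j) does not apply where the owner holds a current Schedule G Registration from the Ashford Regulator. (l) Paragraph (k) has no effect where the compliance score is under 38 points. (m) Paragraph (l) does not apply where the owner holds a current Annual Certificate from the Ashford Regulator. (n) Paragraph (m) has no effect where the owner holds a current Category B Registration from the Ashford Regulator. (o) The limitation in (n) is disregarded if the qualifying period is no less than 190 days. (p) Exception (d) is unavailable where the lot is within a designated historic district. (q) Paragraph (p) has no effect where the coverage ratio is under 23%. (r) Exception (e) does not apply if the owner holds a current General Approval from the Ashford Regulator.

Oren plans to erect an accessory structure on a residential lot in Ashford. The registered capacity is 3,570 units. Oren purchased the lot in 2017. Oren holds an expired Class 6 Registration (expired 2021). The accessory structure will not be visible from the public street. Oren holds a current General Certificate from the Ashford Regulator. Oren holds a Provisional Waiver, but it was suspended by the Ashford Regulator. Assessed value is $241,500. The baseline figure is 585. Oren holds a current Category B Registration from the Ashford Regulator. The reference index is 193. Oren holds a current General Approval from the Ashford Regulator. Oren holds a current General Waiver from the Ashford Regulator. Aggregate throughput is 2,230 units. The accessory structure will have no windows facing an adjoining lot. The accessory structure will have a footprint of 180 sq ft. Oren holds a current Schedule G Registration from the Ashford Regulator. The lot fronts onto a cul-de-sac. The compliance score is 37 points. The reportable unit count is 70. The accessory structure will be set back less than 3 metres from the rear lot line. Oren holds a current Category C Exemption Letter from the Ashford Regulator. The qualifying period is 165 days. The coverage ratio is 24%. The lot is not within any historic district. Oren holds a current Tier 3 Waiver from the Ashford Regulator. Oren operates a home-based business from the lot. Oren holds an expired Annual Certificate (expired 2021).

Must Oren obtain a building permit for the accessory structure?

Exception (a) requires that the owner holds a current Provisional Waiver from the Ashford Regulator; but the Provisional Waiver is not current, so (a) is unavailable.
Exception (b) does not apply: there is no Class 6 Registration in force.
Exception (c)'s conditions are all satisfied: a current General Certificate is held; the structure's footprint is 180 sq ft, less than the 190 sq ft limit. But: (h) is engaged — assessed value is $241,500, meeting the $236,500 threshold. (i) would limit (h) — a home-based business operates on the lot — but (j) sets (i) aside: (j) operates against (i): the baseline figure is 585, less than the 720 limit. (k) would limit (j) — a current Schedule G Registration is held — but (l) sets (k) aside: (l) applies — the compliance score is 37 points, under the 38 points limit. (m) does not operate here (there is no Annual Certificate in force), so (l) stands. So (c) is unavailable.
Exception (d) requires that the structure is set back at least 3 metres from every lot line; but the rear setback is under 3 m, so (d) is unavailable.
Exception (e) is satisfied on its face — the registered capacity is 3,570 units, less than the 4,970 units limit; no windows face an adjoining lot. However, paragraph (r) must be considered: (r) is triggered — a current General Approval is held. (e) is therefore removed.
None of the exceptions is available; § 23 applies in full.

Yes — Oren must obtain a building permit.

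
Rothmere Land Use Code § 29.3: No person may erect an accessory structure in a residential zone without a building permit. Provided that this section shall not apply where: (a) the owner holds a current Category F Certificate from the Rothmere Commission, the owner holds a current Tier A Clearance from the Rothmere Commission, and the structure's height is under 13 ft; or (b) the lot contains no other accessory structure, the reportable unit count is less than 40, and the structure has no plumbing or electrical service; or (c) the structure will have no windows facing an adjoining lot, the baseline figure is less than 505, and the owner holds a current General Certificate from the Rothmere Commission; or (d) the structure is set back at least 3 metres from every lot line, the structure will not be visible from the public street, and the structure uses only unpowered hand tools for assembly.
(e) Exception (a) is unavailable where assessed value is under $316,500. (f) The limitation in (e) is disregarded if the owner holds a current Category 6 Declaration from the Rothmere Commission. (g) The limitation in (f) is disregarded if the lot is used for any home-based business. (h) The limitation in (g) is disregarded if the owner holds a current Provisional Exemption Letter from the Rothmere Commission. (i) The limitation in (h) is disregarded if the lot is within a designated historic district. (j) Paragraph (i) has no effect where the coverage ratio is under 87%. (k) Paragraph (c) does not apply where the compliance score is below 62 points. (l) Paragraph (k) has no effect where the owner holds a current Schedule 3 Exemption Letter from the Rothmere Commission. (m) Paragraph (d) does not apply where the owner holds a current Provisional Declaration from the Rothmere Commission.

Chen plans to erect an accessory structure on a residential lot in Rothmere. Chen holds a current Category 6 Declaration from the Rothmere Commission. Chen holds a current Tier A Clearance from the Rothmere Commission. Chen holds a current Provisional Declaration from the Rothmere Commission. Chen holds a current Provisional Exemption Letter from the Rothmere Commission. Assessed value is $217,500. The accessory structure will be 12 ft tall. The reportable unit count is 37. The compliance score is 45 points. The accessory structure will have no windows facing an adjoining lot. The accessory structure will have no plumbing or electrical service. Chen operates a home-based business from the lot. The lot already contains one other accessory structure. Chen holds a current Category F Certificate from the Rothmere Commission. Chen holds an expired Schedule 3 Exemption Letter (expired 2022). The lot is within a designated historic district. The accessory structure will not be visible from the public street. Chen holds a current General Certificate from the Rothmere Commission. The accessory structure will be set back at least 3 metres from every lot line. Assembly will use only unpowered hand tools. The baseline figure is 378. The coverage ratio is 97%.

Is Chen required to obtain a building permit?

Yes — Chen must obtain a building permit.

Exception (a)'s conditions are all satisfied: a current Category F Certificate is held; a current Tier A Clearance is held; the structure's height is 12 ft, under the 13 ft limit. Turning to paragraphs (e)–(j): (e) operates against (a): assessed value is $217,500, under the $316,500 limit. (f) applies (a current Category 6 Declaration is held), but is set aside by (g): (g) is engaged — a home-based business operates on the lot. (h) would limit (g) — a current Provisional Exemption Letter is held — but (i) sets (h) aside: (i) operates against (h): the lot is in a historic district. (j) is not triggered (the coverage ratio is 97%, not under 87%), so (i) stands. (a) is therefore removed.
Exception (b) does not apply: the lot already has another accessory structure.
Exception (c) is satisfied on its face — no windows face an adjoining lot; the baseline figure is 378, less than the 505 limit; a current General Certificate is held. However, paragraphs (k)–(l) must be considered: (k) operates against (c): the compliance score is 45 points, below the 62 points limit. (l) is not triggered (there is no Schedule 3 Exemption Letter in force), so (k) stands. So (c) is unavailable.
Exception (d)'s conditions are all satisfied: the setback is at least 3 m on every side; the structure will not be visible from the street; assembly uses only hand tools. However, paragraph (m) must be considered: (m) operates against (d): a current Provisional Declaration is held. (d) is therefore removed.
Every exception is unavailable, so the rule governs.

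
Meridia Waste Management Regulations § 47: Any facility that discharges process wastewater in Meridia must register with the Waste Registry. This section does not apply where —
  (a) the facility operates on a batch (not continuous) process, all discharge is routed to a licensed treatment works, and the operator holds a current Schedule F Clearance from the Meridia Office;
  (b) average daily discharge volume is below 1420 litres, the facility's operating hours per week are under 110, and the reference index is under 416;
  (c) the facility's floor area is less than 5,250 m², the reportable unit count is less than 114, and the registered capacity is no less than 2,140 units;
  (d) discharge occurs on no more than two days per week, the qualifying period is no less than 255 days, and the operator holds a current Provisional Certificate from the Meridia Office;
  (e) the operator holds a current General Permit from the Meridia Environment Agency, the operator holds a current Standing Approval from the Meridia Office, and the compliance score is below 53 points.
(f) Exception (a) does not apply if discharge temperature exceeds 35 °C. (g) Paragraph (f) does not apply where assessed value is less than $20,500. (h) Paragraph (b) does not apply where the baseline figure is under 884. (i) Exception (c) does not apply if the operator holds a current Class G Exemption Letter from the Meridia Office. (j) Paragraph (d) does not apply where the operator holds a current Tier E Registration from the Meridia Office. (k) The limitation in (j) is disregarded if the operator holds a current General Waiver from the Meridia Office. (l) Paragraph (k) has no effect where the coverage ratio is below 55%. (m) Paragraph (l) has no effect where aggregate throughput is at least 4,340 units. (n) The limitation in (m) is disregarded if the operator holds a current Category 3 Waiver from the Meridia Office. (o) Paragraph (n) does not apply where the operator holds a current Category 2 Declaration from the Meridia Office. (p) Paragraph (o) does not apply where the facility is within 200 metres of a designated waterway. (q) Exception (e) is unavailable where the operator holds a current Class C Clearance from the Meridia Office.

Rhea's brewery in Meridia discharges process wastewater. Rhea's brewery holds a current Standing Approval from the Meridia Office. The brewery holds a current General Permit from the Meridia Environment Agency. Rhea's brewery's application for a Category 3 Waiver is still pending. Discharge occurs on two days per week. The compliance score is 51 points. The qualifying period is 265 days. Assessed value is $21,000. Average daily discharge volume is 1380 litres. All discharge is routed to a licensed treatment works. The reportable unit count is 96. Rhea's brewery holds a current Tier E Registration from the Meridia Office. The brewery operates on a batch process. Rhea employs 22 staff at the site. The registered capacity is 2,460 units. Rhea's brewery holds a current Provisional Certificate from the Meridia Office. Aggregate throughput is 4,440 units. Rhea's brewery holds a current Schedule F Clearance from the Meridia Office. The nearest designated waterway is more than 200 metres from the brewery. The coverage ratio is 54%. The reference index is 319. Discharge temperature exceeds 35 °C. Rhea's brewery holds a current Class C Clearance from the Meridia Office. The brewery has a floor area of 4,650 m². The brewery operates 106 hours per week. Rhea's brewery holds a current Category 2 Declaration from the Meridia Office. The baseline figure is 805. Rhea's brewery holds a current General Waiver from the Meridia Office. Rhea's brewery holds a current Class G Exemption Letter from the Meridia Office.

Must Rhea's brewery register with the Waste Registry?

Exception (a) is satisfied on its face — the facility operates on a batch process; discharge is routed to a licensed treatment works; a current Schedule F Clearance is held. Turning to paragraphs (f)–(g): (f) operates against (a): discharge temperature exceeds 35 °C. (g), which would lift (f), is not triggered — assessed value is $21,000, not less than $20,500. So (a) is unavailable.
Exception (b) is satisfied on its face — average daily discharge volume is 1380 litres, below the 1420 litres limit; the facility's operating hours per week are 106, under the 110 limit; the reference index is 319, under the 416 limit. But applying paragraph (h): (h) operates against (b): the baseline figure is 805, under the 884 limit. So (b) is unavailable.
Exception (c): the facility's floor area is 4,650 m², less than the 5,250 m² limit; the reportable unit count is 96, less than the 114 limit; the registered capacity is 2,460 units, meeting the 2,140 units threshold — every condition holds. However, paragraph (i) must be considered: (i) operates against (c): a current Class G Exemption Letter is held. So (c) is unavailable.
Exception (d)'s conditions are all satisfied: discharge occurs on no more than two days per week; the qualifying period is 265 days, meeting the 255 days threshold; a current Provisional Certificate is held. Under paragraphs (j)–(p): (j) would limit (d) — a current Tier E Registration is held — but (k) sets (j) aside: (k) operates against (j): a current General Waiver is held. (l) applies (the coverage ratio is 54%, below the 55% limit), but is set aside by (m): (m) is engaged — aggregate throughput is 4,440 units, meeting the 4,340 units threshold. (n), which would lift (m), is not triggered — there is no Category 3 Waiver in force. (d) remains available.
All of (e)'s requirements are met (a current General Permit is held; a current Standing Approval is held; the compliance score is 51 points, below the 53 points limit). But: (q) operates — a current Class C Clearance is held. (e) is therefore removed.

No — exception (d) applies; Rhea's brewery is not required to register with the Waste Registry.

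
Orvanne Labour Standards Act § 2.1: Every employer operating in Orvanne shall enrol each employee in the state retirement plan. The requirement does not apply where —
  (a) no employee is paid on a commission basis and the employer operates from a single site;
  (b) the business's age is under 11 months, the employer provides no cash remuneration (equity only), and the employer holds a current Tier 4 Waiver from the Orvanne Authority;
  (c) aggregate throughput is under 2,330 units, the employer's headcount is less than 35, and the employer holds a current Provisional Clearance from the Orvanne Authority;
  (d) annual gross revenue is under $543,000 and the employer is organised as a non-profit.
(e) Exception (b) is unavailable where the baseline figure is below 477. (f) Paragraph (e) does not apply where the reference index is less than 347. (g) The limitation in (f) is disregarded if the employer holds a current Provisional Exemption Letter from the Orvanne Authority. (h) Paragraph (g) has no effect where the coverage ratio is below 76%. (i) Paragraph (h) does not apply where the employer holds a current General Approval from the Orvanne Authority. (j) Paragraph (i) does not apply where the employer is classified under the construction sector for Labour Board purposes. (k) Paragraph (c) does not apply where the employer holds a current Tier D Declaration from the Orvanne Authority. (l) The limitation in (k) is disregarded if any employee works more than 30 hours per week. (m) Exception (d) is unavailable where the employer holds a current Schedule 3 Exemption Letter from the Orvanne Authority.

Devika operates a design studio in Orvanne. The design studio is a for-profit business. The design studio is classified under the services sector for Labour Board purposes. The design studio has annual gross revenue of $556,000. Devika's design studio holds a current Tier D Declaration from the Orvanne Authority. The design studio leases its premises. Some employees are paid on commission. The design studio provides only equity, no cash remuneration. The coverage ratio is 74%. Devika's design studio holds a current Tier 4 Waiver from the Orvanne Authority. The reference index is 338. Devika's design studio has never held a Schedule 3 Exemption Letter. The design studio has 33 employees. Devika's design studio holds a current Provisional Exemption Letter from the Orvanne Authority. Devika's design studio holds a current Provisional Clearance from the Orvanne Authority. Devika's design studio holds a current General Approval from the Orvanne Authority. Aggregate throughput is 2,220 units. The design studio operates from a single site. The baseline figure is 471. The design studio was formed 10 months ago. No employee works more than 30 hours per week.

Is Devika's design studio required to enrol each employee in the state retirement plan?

Yes — Devika's design studio must enrol each employee in the state retirement plan.

Exception (a) fails — some employees are paid on commission.
Exception (b) is satisfied on its face — the business's age is 10 months, under the 11 months limit; remuneration is equity-only; a current Tier 4 Waiver is held. Turning to paragraphs (e)–(j): (e) operates against (b): the baseline figure is 471, below the 477 limit. (f) would limit (e) — the reference index is 338, less than the 347 limit — but (g) sets (f) aside: (g) operates against (f): a current Provisional Exemption Letter is held. (h) is triggered (the coverage ratio is 74%, below the 76% limit), but yields to (i): (i) operates — a current General Approval is held. (j) is not engaged (the design studio is classified under the services sector), so (i) stands. Exception (b) does not apply.
All of (c)'s requirements are met (aggregate throughput is 2,220 units, under the 2,330 units limit; the employer's headcount is 33, less than the 35 limit; a current Provisional Clearance is held). But: (k) operates — a current Tier D Declaration is held. (l) is not engaged (no employee exceeds 30 hours/week), so (k) stands. (c) is therefore removed.
Exception (d) fails — annual gross revenue is $556,000, not under $543,000.
No exception applies. The general rule governs.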